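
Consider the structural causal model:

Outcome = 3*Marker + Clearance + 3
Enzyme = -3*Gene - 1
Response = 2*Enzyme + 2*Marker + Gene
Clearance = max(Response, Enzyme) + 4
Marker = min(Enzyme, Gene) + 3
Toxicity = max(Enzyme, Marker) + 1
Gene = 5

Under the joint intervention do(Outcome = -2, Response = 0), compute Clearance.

4

Setting Outcome = -2, Response = 0 by intervention discards those variables' equations.
Enzyme = -3*Gene - 1  [with Gene=5]  = -16
Clearance = max(Response, Enzyme) + 4  [with Response=0, Enzyme=-16]  = 4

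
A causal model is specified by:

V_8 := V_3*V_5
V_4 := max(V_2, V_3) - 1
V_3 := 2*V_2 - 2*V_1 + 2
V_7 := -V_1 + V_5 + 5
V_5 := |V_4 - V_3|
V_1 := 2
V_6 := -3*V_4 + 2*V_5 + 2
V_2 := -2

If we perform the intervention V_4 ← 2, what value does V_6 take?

12

Under do(V_4=2), the mechanism V_4 := max(V_2, V_3) - 1 is discarded; V_4 is fixed at 2.
V_3 = 2*V_2 - 2*V_1 + 2  [with V_2=-2, V_1=2]  = -6
V_5 = |V_4 - V_3|  [with V_4=2, V_3=-6]  = 8
V_6 = -3*V_4 + 2*V_5 + 2  [with V_4=2, V_5=8]  = 12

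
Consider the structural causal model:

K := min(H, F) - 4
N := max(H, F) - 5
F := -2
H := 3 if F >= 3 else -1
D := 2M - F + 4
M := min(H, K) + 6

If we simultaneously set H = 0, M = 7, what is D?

Setting H = 0, M = 7 by intervention discards those variables' equations.
D = 2M - F + 4  [with M=7, F=-2]  = 20

20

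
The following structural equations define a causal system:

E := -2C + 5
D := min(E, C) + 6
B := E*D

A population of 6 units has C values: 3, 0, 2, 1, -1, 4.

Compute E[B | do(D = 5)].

10

Every unit gets D=5 under the intervention. B values become -5, 25, 5, 15, 35, -15; E[B|do(D=5)] = 10.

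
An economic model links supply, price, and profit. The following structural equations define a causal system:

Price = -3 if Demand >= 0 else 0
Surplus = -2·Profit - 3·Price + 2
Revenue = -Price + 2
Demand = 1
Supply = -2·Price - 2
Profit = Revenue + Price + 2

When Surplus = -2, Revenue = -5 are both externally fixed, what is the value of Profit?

-6

Setting Surplus = -2, Revenue = -5 by intervention discards those variables' equations.
Price = -3 if Demand >= 0 else 0  [with Demand=1]  = -3
Profit = Revenue + Price + 2  [with Revenue=-5, Price=-3]  = -6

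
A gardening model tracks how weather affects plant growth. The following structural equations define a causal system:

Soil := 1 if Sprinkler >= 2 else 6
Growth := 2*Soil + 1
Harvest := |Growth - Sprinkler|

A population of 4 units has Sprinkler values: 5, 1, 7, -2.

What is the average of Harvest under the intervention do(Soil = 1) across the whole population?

Under do(Soil=1), Soil's equation is replaced by Soil=1 for every unit. Per-unit Harvest: 2, 2, 4, 5. Mean = 3.25.

3.25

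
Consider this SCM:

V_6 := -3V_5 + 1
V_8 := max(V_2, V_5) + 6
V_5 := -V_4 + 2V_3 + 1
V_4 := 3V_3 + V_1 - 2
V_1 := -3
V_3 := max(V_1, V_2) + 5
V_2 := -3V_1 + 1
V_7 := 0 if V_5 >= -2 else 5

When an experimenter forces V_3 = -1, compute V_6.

The intervention breaks the incoming arrows to V_3: V_3 := max(V_1, V_2) + 5 no longer applies, and V_3 = -1.
V_4 = 3V_3 + V_1 - 2  [with V_3=-1, V_1=-3]  = -8
V_5 = -V_4 + 2V_3 + 1  [with V_4=-8, V_3=-1]  = 7
V_6 = -3V_5 + 1  [with V_5=7]  = -20

-20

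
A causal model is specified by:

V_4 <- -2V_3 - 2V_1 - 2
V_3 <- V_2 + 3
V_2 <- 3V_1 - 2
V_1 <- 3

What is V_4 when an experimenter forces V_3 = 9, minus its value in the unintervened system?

The intervention breaks the incoming arrows to V_3: V_3 <- V_2 + 3 no longer applies, and V_3 = 9.
V_4 = -2V_3 - 2V_1 - 2  [with V_3=9, V_1=3]  = -26
Without intervention: V_2 = 3V_1 - 2  [with V_1=3]  = 7; V_3 = V_2 + 3  [with V_2=7]  = 10; V_4 = -2V_3 - 2V_1 - 2  [with V_3=10, V_1=3]  = -28.
Change = -26 − (-28) = 2.

2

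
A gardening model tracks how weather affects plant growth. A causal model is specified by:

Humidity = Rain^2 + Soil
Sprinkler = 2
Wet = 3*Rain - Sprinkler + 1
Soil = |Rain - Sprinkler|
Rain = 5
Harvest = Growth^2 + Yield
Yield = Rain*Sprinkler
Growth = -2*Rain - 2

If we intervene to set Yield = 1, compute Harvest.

do(Yield=1) replaces the equation Yield = Rain*Sprinkler with the constant Yield = 1.
Growth = -2*Rain - 2  [with Rain=5]  = -12
Harvest = Growth^2 + Yield  [with Growth=-12, Yield=1]  = 145

145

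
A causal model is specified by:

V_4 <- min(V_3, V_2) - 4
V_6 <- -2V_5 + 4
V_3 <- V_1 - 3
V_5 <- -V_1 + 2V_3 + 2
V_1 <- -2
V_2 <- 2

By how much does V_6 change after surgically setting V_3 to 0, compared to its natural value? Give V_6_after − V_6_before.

The intervention breaks the incoming arrows to V_3: V_3 <- V_1 - 3 no longer applies, and V_3 = 0.
V_5 = -V_1 + 2V_3 + 2  [with V_1=-2, V_3=0]  = 4
V_6 = -2V_5 + 4  [with V_5=4]  = -4
Without intervention: V_3 = V_1 - 3  [with V_1=-2]  = -5; V_5 = -V_1 + 2V_3 + 2  [with V_1=-2, V_3=-5]  = -6; V_6 = -2V_5 + 4  [with V_5=-6]  = 16.
Change = -4 − 16 = -20.

-20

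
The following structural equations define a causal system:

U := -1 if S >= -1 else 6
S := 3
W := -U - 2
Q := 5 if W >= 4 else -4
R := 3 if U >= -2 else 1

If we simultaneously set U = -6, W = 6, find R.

Setting U = -6, W = 6 by intervention discards those variables' equations.
R = 3 if U >= -2 else 1  [with U=-6]  = 1

1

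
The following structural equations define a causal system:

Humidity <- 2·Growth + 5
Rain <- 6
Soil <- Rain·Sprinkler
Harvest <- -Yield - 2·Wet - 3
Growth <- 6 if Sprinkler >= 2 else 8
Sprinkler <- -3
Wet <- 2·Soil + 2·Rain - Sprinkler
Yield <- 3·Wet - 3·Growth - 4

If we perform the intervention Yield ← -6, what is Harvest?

45

do(Yield=-6) replaces the equation Yield <- 3·Wet - 3·Growth - 4 with the constant Yield = -6.
Soil = Rain·Sprinkler  [with Rain=6, Sprinkler=-3]  = -18
Wet = 2·Soil + 2·Rain - Sprinkler  [with Soil=-18, Rain=6, Sprinkler=-3]  = -21
Harvest = -Yield - 2·Wet - 3  [with Yield=-6, Wet=-21]  = 45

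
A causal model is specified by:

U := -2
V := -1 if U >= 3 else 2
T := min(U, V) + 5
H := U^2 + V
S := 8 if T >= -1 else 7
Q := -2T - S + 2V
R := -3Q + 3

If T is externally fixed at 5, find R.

45

The intervention breaks the incoming arrows to T: T := min(U, V) + 5 no longer applies, and T = 5.
V = -1 if U >= 3 else 2  [with U=-2]  = 2
S = 8 if T >= -1 else 7  [with T=5]  = 8
Q = -2T - S + 2V  [with T=5, S=8, V=2]  = -14
R = -3Q + 3  [with Q=-14]  = 45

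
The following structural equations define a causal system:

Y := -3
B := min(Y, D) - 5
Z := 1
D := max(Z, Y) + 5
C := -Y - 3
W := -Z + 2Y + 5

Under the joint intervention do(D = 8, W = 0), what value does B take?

-8

Setting D = 8, W = 0 by intervention discards those variables' equations.
B = min(Y, D) - 5  [with Y=-3, D=8]  = -8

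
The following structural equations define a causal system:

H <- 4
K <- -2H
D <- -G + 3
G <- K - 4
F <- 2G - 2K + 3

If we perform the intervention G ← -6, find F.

7

The intervention breaks the incoming arrows to G: G <- K - 4 no longer applies, and G = -6.
K = -2H  [with H=4]  = -8
F = 2G - 2K + 3  [with G=-6, K=-8]  = 7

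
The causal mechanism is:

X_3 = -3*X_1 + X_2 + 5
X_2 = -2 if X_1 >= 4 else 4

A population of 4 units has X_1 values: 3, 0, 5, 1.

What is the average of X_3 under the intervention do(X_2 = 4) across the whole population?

Every unit gets X_2=4 under the intervention. X_3 values become 0, 9, -6, 6; E[X_3|do(X_2=4)] = 2.25.

2.25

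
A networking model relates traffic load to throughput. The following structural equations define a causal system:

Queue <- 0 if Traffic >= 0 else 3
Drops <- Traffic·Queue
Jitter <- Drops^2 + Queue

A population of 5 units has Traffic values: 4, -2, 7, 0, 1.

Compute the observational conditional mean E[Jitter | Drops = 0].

0

E[Jitter|Drops=0] averages over only the 4 units with Drops=0 (Traffic = 4, 7, 0, 1): Jitter = 0, 0, 0, 0, mean 0.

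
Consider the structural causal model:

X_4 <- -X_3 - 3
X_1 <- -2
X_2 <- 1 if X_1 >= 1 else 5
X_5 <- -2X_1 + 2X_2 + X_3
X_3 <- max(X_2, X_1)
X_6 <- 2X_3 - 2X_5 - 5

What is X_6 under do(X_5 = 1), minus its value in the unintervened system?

36

The intervention breaks the incoming arrows to X_5: X_5 <- -2X_1 + 2X_2 + X_3 no longer applies, and X_5 = 1.
X_2 = 1 if X_1 >= 1 else 5  [with X_1=-2]  = 5
X_3 = max(X_2, X_1)  [with X_2=5, X_1=-2]  = 5
X_6 = 2X_3 - 2X_5 - 5  [with X_3=5, X_5=1]  = 3
Without intervention: X_2 = 1 if X_1 >= 1 else 5  [with X_1=-2]  = 5; X_3 = max(X_2, X_1)  [with X_2=5, X_1=-2]  = 5; X_5 = -2X_1 + 2X_2 + X_3  [with X_1=-2, X_2=5, X_3=5]  = 19; X_6 = 2X_3 - 2X_5 - 5  [with X_3=5, X_5=19]  = -33.
Change = 3 − (-33) = 36.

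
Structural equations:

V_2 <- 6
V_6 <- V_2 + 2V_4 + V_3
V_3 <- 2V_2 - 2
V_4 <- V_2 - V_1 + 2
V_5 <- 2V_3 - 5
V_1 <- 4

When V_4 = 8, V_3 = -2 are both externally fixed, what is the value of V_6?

20

The joint intervention fixes V_4 = 8, V_3 = -2, removing each variable's own equation.
V_6 = V_2 + 2V_4 + V_3  [with V_2=6, V_4=8, V_3=-2]  = 20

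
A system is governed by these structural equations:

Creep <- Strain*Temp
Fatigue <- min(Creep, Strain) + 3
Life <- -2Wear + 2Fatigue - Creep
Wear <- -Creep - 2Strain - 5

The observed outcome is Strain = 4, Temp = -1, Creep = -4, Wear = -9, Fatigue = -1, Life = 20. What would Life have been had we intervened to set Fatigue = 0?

22

The intervention breaks the incoming arrows to Fatigue: Fatigue <- min(Creep, Strain) + 3 no longer applies, and Fatigue = 0.
Creep = Strain*Temp  [with Strain=4, Temp=-1]  = -4
Wear = -Creep - 2Strain - 5  [with Creep=-4, Strain=4]  = -9
Life = -2Wear + 2Fatigue - Creep  [with Wear=-9, Fatigue=0, Creep=-4]  = 22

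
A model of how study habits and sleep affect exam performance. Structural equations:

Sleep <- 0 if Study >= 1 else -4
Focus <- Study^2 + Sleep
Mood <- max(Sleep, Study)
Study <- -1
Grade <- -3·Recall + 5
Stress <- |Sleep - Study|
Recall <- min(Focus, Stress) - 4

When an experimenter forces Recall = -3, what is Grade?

14

Intervening sets Recall = -3 and removes its equation (Recall <- min(Focus, Stress) - 4).
Grade = -3·Recall + 5  [with Recall=-3]  = 14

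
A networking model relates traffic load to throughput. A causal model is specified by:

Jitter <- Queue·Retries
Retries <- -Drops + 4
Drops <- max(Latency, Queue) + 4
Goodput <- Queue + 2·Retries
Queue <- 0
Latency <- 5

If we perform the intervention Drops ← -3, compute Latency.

5

Under do(Drops=-3), the mechanism Drops <- max(Latency, Queue) + 4 is discarded; Drops is fixed at -3.
Latency is not downstream of the intervention, so its value is determined by the original equations.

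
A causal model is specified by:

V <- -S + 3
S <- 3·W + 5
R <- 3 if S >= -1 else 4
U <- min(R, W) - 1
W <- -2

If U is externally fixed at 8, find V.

4

Intervening sets U = 8 and removes its equation (U <- min(R, W) - 1).
No directed path runs from U to V, so V keeps its natural value.
S = 3·W + 5  [with W=-2]  = -1
V = -S + 3  [with S=-1]  = 4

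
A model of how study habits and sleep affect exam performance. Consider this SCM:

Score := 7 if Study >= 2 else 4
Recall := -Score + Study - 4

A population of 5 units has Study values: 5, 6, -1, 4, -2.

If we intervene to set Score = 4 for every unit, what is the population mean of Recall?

-5.6

do(Score=4) breaks Score's dependence on Study. With Score=4 fixed, Recall across the units is -3, -2, -9, -4, -10, mean -5.6.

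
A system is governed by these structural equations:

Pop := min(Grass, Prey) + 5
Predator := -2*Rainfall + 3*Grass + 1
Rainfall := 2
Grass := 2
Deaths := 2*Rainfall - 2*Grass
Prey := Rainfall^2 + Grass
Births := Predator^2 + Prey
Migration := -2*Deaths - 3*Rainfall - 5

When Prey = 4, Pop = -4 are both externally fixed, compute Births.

The joint intervention fixes Prey = 4, Pop = -4, removing each variable's own equation.
Predator = -2*Rainfall + 3*Grass + 1  [with Rainfall=2, Grass=2]  = 3
Births = Predator^2 + Prey  [with Predator=3, Prey=4]  = 13

13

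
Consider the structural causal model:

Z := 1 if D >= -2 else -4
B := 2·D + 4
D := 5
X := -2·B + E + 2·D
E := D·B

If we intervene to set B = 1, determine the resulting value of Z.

Under do(B=1), the mechanism B := 2·D + 4 is discarded; B is fixed at 1.
Since Z is not a descendant of the intervened variable, it is unaffected.
Z = 1 if D >= -2 else -4  [with D=5]  = 1

1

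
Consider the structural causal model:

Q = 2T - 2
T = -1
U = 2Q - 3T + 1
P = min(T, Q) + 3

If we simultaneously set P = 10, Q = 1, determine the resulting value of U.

6

The joint intervention fixes P = 10, Q = 1, removing each variable's own equation.
U = 2Q - 3T + 1  [with Q=1, T=-1]  = 6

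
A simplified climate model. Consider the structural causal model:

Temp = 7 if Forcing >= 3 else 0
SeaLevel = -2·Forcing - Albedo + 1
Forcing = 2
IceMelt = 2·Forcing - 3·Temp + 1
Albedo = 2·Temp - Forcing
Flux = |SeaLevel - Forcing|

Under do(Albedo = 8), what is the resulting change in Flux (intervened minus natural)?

10

Under do(Albedo=8), the mechanism Albedo = 2·Temp - Forcing is discarded; Albedo is fixed at 8.
SeaLevel = -2·Forcing - Albedo + 1  [with Forcing=2, Albedo=8]  = -11
Flux = |SeaLevel - Forcing|  [with SeaLevel=-11, Forcing=2]  = 13
Without intervention: Temp = 7 if Forcing >= 3 else 0  [with Forcing=2]  = 0; Albedo = 2·Temp - Forcing  [with Temp=0, Forcing=2]  = -2; SeaLevel = -2·Forcing - Albedo + 1  [with Forcing=2, Albedo=-2]  = -1; Flux = |SeaLevel - Forcing|  [with SeaLevel=-1, Forcing=2]  = 3.
Change = 13 − 3 = 10.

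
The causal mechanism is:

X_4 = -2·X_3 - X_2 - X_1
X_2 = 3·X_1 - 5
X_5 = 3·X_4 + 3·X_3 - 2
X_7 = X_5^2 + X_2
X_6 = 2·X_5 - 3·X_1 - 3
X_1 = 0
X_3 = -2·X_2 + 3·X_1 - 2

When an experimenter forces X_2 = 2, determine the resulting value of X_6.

Under do(X_2=2), the mechanism X_2 = 3·X_1 - 5 is discarded; X_2 is fixed at 2.
X_3 = -2·X_2 + 3·X_1 - 2  [with X_2=2, X_1=0]  = -6
X_4 = -2·X_3 - X_2 - X_1  [with X_3=-6, X_2=2, X_1=0]  = 10
X_5 = 3·X_4 + 3·X_3 - 2  [with X_4=10, X_3=-6]  = 10
X_6 = 2·X_5 - 3·X_1 - 3  [with X_5=10, X_1=0]  = 17

17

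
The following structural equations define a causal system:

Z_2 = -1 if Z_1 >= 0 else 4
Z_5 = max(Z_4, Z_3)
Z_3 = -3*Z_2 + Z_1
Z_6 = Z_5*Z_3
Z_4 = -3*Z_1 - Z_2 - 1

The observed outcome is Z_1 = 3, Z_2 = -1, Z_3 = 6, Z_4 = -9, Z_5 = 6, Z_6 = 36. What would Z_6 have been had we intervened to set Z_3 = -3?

The intervention breaks the incoming arrows to Z_3: Z_3 = -3*Z_2 + Z_1 no longer applies, and Z_3 = -3.
Z_2 = -1 if Z_1 >= 0 else 4  [with Z_1=3]  = -1
Z_4 = -3*Z_1 - Z_2 - 1  [with Z_1=3, Z_2=-1]  = -9
Z_5 = max(Z_4, Z_3)  [with Z_4=-9, Z_3=-3]  = -3
Z_6 = Z_5*Z_3  [with Z_5=-3, Z_3=-3]  = 9

9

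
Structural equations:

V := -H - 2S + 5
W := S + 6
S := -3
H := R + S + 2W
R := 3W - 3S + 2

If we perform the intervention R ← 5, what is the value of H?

The intervention breaks the incoming arrows to R: R := 3W - 3S + 2 no longer applies, and R = 5.
W = S + 6  [with S=-3]  = 3
H = R + S + 2W  [with R=5, S=-3, W=3]  = 8

8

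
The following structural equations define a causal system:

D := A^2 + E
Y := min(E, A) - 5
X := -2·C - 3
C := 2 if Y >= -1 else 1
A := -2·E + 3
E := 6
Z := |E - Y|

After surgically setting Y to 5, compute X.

-7

The intervention breaks the incoming arrows to Y: Y := min(E, A) - 5 no longer applies, and Y = 5.
C = 2 if Y >= -1 else 1  [with Y=5]  = 2
X = -2·C - 3  [with C=2]  = -7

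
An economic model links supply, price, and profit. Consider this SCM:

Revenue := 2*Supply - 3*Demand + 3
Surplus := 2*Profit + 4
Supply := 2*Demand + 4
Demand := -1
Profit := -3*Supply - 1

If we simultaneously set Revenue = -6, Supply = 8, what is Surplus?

Setting Revenue = -6, Supply = 8 by intervention discards those variables' equations.
Profit = -3*Supply - 1  [with Supply=8]  = -25
Surplus = 2*Profit + 4  [with Profit=-25]  = -46

-46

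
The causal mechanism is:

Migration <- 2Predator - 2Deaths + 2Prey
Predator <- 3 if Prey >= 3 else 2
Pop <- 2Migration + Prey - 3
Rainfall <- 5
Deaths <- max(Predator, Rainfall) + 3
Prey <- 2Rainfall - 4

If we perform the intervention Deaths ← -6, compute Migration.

30

Intervening sets Deaths = -6 and removes its equation (Deaths <- max(Predator, Rainfall) + 3).
Prey = 2Rainfall - 4  [with Rainfall=5]  = 6
Predator = 3 if Prey >= 3 else 2  [with Prey=6]  = 3
Migration = 2Predator - 2Deaths + 2Prey  [with Predator=3, Deaths=-6, Prey=6]  = 30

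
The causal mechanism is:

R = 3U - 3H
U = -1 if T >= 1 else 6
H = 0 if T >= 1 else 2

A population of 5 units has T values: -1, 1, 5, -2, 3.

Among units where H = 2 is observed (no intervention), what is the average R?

12

Conditioning on H=2 selects the 2 unit(s) with T ∈ {-1, -2}. Their R values: 12, 12. Mean = 12.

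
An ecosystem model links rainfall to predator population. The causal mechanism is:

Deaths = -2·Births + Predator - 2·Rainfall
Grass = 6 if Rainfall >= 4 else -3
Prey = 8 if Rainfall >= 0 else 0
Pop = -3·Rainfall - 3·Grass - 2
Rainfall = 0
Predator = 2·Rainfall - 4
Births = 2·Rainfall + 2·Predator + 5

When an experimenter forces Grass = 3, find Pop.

Under do(Grass=3), the mechanism Grass = 6 if Rainfall >= 4 else -3 is discarded; Grass is fixed at 3.
Pop = -3·Rainfall - 3·Grass - 2  [with Rainfall=0, Grass=3]  = -11

-11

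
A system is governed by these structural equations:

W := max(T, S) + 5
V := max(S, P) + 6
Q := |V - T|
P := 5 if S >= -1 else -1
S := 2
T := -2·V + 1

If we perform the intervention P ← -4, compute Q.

do(P=-4) replaces the equation P := 5 if S >= -1 else -1 with the constant P = -4.
V = max(S, P) + 6  [with S=2, P=-4]  = 8
T = -2·V + 1  [with V=8]  = -15
Q = |V - T|  [with V=8, T=-15]  = 23

23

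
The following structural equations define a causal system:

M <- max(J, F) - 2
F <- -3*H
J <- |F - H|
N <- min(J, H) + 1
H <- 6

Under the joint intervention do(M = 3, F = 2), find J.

4

Setting M = 3, F = 2 by intervention discards those variables' equations.
J = |F - H|  [with F=2, H=6]  = 4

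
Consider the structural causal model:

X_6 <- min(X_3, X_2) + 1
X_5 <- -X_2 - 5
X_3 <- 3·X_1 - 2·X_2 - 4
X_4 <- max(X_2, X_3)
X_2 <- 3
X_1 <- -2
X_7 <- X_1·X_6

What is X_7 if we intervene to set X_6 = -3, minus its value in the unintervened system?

Intervening sets X_6 = -3 and removes its equation (X_6 <- min(X_3, X_2) + 1).
X_7 = X_1·X_6  [with X_1=-2, X_6=-3]  = 6
Without intervention: X_3 = 3·X_1 - 2·X_2 - 4  [with X_1=-2, X_2=3]  = -16; X_6 = min(X_3, X_2) + 1  [with X_3=-16, X_2=3]  = -15; X_7 = X_1·X_6  [with X_1=-2, X_6=-15]  = 30.
Change = 6 − 30 = -24.

-24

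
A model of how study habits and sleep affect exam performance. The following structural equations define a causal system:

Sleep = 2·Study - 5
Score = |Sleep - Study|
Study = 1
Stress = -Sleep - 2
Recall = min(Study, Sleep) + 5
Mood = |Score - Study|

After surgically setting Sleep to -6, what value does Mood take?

do(Sleep=-6) replaces the equation Sleep = 2·Study - 5 with the constant Sleep = -6.
Score = |Sleep - Study|  [with Sleep=-6, Study=1]  = 7
Mood = |Score - Study|  [with Score=7, Study=1]  = 6

6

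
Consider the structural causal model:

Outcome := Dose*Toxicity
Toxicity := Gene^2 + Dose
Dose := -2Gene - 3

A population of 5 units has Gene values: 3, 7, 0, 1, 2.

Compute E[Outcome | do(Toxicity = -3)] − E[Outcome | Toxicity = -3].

Under do(Toxicity=-3), Toxicity's equation is replaced by Toxicity=-3 for every unit. Per-unit Outcome: 27, 51, 9, 15, 21. Mean = 24.6.
Conditioning on Toxicity=-3 selects the 2 unit(s) with Gene ∈ {0, 2}. Their Outcome values: 9, 21. Mean = 15.
Difference = 24.6 − 15 = 9.6.

9.6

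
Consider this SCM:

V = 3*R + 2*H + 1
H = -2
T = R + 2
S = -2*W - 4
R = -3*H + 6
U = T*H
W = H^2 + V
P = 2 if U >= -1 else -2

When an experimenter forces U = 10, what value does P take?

Intervening sets U = 10 and removes its equation (U = T*H).
P = 2 if U >= -1 else -2  [with U=10]  = 2

2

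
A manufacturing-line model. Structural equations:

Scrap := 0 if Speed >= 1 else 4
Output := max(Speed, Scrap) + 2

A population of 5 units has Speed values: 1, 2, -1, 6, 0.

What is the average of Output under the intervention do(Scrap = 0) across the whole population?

3.8

The intervention sets Scrap=0 in all 5 units regardless of Speed. Recomputing Output per unit gives 3, 4, 2, 8, 2; average 3.8.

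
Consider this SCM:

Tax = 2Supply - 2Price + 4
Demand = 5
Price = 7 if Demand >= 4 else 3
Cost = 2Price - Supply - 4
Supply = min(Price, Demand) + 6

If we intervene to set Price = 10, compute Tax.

do(Price=10) replaces the equation Price = 7 if Demand >= 4 else 3 with the constant Price = 10.
Supply = min(Price, Demand) + 6  [with Price=10, Demand=5]  = 11
Tax = 2Supply - 2Price + 4  [with Supply=11, Price=10]  = 6

6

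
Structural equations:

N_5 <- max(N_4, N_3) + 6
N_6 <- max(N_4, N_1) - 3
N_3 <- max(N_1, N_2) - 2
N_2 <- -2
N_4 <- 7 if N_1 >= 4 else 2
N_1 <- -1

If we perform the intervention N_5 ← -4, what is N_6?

-1

The intervention breaks the incoming arrows to N_5: N_5 <- max(N_4, N_3) + 6 no longer applies, and N_5 = -4.
Since N_6 is not a descendant of the intervened variable, it is unaffected.
N_4 = 7 if N_1 >= 4 else 2  [with N_1=-1]  = 2
N_6 = max(N_4, N_1) - 3  [with N_4=2, N_1=-1]  = -1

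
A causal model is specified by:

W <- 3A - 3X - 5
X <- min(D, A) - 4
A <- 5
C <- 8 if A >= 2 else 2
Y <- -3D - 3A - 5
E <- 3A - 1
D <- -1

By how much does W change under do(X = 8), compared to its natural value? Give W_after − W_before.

-39

do(X=8) replaces the equation X <- min(D, A) - 4 with the constant X = 8.
W = 3A - 3X - 5  [with A=5, X=8]  = -14
Without intervention: X = min(D, A) - 4  [with D=-1, A=5]  = -5; W = 3A - 3X - 5  [with A=5, X=-5]  = 25.
Change = -14 − 25 = -39.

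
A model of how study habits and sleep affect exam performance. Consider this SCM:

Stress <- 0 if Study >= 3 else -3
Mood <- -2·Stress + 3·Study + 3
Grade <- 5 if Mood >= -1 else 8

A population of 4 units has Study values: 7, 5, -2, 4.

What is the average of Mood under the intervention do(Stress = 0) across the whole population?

do(Stress=0) breaks Stress's dependence on Study. With Stress=0 fixed, Mood across the units is 24, 18, -3, 15, mean 13.5.

13.5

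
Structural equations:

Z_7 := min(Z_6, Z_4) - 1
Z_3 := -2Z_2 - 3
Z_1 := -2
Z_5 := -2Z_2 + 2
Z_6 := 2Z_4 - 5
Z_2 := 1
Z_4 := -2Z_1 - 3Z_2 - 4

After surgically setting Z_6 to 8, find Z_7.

-4

Intervening sets Z_6 = 8 and removes its equation (Z_6 := 2Z_4 - 5).
Z_4 = -2Z_1 - 3Z_2 - 4  [with Z_1=-2, Z_2=1]  = -3
Z_7 = min(Z_6, Z_4) - 1  [with Z_6=8, Z_4=-3]  = -4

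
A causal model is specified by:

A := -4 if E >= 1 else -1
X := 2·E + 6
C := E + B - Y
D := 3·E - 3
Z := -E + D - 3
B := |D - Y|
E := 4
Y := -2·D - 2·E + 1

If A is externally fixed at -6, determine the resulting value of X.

Under do(A=-6), the mechanism A := -4 if E >= 1 else -1 is discarded; A is fixed at -6.
No directed path runs from A to X, so X keeps its natural value.
X = 2·E + 6  [with E=4]  = 14

14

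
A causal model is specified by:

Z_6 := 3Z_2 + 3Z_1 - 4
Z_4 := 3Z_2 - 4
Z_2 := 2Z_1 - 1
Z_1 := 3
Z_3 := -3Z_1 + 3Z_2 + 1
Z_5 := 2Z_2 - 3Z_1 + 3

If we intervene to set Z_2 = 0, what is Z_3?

The intervention breaks the incoming arrows to Z_2: Z_2 := 2Z_1 - 1 no longer applies, and Z_2 = 0.
Z_3 = -3Z_1 + 3Z_2 + 1  [with Z_1=3, Z_2=0]  = -8

-8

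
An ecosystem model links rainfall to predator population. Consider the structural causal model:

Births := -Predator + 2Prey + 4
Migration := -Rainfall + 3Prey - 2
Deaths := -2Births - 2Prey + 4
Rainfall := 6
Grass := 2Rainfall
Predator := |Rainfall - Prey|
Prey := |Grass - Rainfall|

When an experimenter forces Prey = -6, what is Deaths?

56

The intervention breaks the incoming arrows to Prey: Prey := |Grass - Rainfall| no longer applies, and Prey = -6.
Predator = |Rainfall - Prey|  [with Rainfall=6, Prey=-6]  = 12
Births = -Predator + 2Prey + 4  [with Predator=12, Prey=-6]  = -20
Deaths = -2Births - 2Prey + 4  [with Births=-20, Prey=-6]  = 56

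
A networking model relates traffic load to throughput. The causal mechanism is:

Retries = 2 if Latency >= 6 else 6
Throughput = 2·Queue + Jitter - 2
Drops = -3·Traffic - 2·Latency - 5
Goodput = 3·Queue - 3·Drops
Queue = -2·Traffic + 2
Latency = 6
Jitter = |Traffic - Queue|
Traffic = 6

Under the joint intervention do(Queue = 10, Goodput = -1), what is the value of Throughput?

Under do(Queue = 10, Goodput = -1), each intervened variable's structural equation is replaced by its fixed value.
Jitter = |Traffic - Queue|  [with Traffic=6, Queue=10]  = 4
Throughput = 2·Queue + Jitter - 2  [with Queue=10, Jitter=4]  = 22

22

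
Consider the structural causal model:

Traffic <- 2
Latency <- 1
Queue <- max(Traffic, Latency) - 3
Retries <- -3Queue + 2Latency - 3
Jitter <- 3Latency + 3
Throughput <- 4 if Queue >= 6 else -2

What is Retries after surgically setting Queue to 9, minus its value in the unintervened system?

The intervention breaks the incoming arrows to Queue: Queue <- max(Traffic, Latency) - 3 no longer applies, and Queue = 9.
Retries = -3Queue + 2Latency - 3  [with Queue=9, Latency=1]  = -28
Without intervention: Queue = max(Traffic, Latency) - 3  [with Traffic=2, Latency=1]  = -1; Retries = -3Queue + 2Latency - 3  [with Queue=-1, Latency=1]  = 2.
Change = -28 − 2 = -30.

-30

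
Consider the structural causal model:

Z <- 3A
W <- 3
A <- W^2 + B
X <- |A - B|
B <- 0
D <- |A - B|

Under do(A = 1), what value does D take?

The intervention breaks the incoming arrows to A: A <- W^2 + B no longer applies, and A = 1.
D = |A - B|  [with A=1, B=0]  = 1

1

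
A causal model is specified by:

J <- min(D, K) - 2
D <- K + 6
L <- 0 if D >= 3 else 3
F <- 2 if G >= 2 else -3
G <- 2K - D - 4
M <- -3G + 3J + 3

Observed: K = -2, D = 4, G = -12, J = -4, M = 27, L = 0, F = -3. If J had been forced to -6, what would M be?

Intervening sets J = -6 and removes its equation (J <- min(D, K) - 2).
D = K + 6  [with K=-2]  = 4
G = 2K - D - 4  [with K=-2, D=4]  = -12
M = -3G + 3J + 3  [with G=-12, J=-6]  = 21

21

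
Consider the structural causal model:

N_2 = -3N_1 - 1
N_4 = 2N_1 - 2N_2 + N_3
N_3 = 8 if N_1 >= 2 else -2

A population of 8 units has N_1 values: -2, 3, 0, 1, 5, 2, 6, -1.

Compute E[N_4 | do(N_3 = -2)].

Under do(N_3=-2), N_3's equation is replaced by N_3=-2 for every unit. Per-unit N_4: -16, 24, 0, 8, 40, 16, 48, -8. Mean = 14.

14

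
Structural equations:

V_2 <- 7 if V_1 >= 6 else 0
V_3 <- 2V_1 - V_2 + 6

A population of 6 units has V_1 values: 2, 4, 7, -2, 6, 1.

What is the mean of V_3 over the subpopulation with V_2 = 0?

8.5

Observing V_2=0 restricts to units where V_2's equation naturally yields 0: V_1 ∈ {2, 4, -2, 1}. In that subpopulation V_3 = 10, 14, 2, 8, mean 8.5.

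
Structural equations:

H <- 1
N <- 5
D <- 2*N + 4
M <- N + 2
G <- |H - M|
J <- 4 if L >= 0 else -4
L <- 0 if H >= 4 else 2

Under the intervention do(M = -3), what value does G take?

4

Under do(M=-3), the mechanism M <- N + 2 is discarded; M is fixed at -3.
G = |H - M|  [with H=1, M=-3]  = 4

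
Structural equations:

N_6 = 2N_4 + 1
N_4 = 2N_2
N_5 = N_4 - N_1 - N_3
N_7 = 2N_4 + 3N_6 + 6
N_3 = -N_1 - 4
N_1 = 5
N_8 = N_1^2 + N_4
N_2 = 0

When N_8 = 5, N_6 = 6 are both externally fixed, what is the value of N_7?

24

Setting N_8 = 5, N_6 = 6 by intervention discards those variables' equations.
N_4 = 2N_2  [with N_2=0]  = 0
N_7 = 2N_4 + 3N_6 + 6  [with N_4=0, N_6=6]  = 24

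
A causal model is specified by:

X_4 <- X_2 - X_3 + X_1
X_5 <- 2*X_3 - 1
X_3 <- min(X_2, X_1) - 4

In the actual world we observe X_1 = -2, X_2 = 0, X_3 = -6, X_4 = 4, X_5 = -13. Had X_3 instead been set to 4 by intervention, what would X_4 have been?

The intervention breaks the incoming arrows to X_3: X_3 <- min(X_2, X_1) - 4 no longer applies, and X_3 = 4.
X_4 = X_2 - X_3 + X_1  [with X_2=0, X_3=4, X_1=-2]  = -6

-6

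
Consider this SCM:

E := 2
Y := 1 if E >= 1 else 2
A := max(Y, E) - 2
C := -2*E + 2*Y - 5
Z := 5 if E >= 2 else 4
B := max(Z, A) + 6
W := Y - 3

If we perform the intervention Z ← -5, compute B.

6

The intervention breaks the incoming arrows to Z: Z := 5 if E >= 2 else 4 no longer applies, and Z = -5.
Y = 1 if E >= 1 else 2  [with E=2]  = 1
A = max(Y, E) - 2  [with Y=1, E=2]  = 0
B = max(Z, A) + 6  [with Z=-5, A=0]  = 6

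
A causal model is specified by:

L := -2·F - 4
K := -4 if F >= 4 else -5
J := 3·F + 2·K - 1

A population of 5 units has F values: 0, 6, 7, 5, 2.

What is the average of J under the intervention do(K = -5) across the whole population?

1

Under do(K=-5), K's equation is replaced by K=-5 for every unit. Per-unit J: -11, 7, 10, 4, -5. Mean = 1.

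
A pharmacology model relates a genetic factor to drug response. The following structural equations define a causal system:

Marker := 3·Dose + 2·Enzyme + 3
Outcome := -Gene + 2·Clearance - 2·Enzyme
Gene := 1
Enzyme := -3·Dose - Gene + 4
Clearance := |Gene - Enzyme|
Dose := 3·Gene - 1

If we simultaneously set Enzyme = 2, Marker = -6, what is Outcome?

Setting Enzyme = 2, Marker = -6 by intervention discards those variables' equations.
Clearance = |Gene - Enzyme|  [with Gene=1, Enzyme=2]  = 1
Outcome = -Gene + 2·Clearance - 2·Enzyme  [with Gene=1, Clearance=1, Enzyme=2]  = -3

-3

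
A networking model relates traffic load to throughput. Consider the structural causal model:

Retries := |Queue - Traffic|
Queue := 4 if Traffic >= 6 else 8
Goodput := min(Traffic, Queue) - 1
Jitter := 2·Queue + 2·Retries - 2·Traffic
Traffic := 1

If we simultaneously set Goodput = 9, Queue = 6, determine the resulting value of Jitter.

Setting Goodput = 9, Queue = 6 by intervention discards those variables' equations.
Retries = |Queue - Traffic|  [with Queue=6, Traffic=1]  = 5
Jitter = 2·Queue + 2·Retries - 2·Traffic  [with Queue=6, Retries=5, Traffic=1]  = 20

20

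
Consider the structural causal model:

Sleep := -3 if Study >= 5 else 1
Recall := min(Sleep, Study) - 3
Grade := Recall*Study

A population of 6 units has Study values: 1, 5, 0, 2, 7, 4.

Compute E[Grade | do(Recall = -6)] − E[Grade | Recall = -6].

Every unit gets Recall=-6 under the intervention. Grade values become -6, -30, 0, -12, -42, -24; E[Grade|do(Recall=-6)] = -19.
Conditioning on Recall=-6 selects the 2 unit(s) with Study ∈ {5, 7}. Their Grade values: -30, -42. Mean = -36.
Difference = -19 − (-36) = 17.

17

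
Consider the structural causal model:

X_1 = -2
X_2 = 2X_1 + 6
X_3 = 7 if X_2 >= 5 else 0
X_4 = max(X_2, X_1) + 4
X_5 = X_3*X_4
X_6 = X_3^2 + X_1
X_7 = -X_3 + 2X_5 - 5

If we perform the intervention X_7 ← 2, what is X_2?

2

Under do(X_7=2), the mechanism X_7 = -X_3 + 2X_5 - 5 is discarded; X_7 is fixed at 2.
X_2 is not downstream of the intervention, so its value is determined by the original equations.
X_2 = 2X_1 + 6  [with X_1=-2]  = 2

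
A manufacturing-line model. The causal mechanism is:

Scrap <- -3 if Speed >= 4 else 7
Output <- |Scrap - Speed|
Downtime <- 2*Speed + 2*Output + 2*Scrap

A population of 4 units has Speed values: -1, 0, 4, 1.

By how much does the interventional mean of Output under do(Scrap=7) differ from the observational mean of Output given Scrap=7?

-1

Every unit gets Scrap=7 under the intervention. Output values become 8, 7, 3, 6; E[Output|do(Scrap=7)] = 6.
Observing Scrap=7 restricts to units where Scrap's equation naturally yields 7: Speed ∈ {-1, 0, 1}. In that subpopulation Output = 8, 7, 6, mean 7.
Difference = 6 − 7 = -1.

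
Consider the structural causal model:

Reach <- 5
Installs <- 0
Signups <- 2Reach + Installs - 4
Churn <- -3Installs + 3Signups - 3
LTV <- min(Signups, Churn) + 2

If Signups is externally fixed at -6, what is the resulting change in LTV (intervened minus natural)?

do(Signups=-6) replaces the equation Signups <- 2Reach + Installs - 4 with the constant Signups = -6.
Churn = -3Installs + 3Signups - 3  [with Installs=0, Signups=-6]  = -21
LTV = min(Signups, Churn) + 2  [with Signups=-6, Churn=-21]  = -19
Without intervention: Signups = 2Reach + Installs - 4  [with Reach=5, Installs=0]  = 6; Churn = -3Installs + 3Signups - 3  [with Installs=0, Signups=6]  = 15; LTV = min(Signups, Churn) + 2  [with Signups=6, Churn=15]  = 8.
Change = -19 − 8 = -27.

-27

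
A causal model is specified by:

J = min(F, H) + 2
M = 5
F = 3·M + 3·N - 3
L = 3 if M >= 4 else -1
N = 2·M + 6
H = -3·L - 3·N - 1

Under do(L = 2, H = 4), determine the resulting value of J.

The joint intervention fixes L = 2, H = 4, removing each variable's own equation.
N = 2·M + 6  [with M=5]  = 16
F = 3·M + 3·N - 3  [with M=5, N=16]  = 60
J = min(F, H) + 2  [with F=60, H=4]  = 6

6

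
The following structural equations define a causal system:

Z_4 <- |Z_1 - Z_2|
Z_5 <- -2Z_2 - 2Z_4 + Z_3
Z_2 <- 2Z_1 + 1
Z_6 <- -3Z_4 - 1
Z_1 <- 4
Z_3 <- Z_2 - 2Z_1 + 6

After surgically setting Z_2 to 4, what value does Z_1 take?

Under do(Z_2=4), the mechanism Z_2 <- 2Z_1 + 1 is discarded; Z_2 is fixed at 4.
Z_1 is not downstream of the intervention, so its value is determined by the original equations.

4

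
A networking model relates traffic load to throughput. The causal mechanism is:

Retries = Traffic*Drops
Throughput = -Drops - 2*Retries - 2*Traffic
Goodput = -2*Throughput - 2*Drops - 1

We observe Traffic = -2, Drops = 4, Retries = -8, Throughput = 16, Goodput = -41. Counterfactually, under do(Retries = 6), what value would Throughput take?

-12

The intervention breaks the incoming arrows to Retries: Retries = Traffic*Drops no longer applies, and Retries = 6.
Throughput = -Drops - 2*Retries - 2*Traffic  [with Drops=4, Retries=6, Traffic=-2]  = -12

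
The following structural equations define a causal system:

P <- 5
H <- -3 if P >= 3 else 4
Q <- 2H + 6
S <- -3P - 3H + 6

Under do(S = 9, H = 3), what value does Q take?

12

The joint intervention fixes S = 9, H = 3, removing each variable's own equation.
Q = 2H + 6  [with H=3]  = 12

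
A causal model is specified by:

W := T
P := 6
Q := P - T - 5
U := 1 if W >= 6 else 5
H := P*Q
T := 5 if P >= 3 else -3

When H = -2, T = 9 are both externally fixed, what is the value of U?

1

Under do(H = -2, T = 9), each intervened variable's structural equation is replaced by its fixed value.
W = T  [with T=9]  = 9
U = 1 if W >= 6 else 5  [with W=9]  = 1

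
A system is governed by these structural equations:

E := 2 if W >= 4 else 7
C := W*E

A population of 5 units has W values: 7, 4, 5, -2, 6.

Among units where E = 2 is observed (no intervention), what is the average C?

11

Conditioning on E=2 selects the 4 unit(s) with W ∈ {7, 4, 5, 6}. Their C values: 14, 8, 10, 12. Mean = 11.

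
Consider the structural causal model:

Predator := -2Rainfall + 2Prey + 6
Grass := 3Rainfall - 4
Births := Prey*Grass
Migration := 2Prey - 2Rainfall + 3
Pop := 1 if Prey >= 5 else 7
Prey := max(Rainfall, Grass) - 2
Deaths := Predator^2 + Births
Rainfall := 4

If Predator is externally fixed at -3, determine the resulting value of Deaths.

Under do(Predator=-3), the mechanism Predator := -2Rainfall + 2Prey + 6 is discarded; Predator is fixed at -3.
Grass = 3Rainfall - 4  [with Rainfall=4]  = 8
Prey = max(Rainfall, Grass) - 2  [with Rainfall=4, Grass=8]  = 6
Births = Prey*Grass  [with Prey=6, Grass=8]  = 48
Deaths = Predator^2 + Births  [with Predator=-3, Births=48]  = 57

57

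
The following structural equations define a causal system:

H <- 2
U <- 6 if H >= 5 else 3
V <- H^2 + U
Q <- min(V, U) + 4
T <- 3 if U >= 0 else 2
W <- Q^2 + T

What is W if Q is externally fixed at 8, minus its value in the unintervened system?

15

Under do(Q=8), the mechanism Q <- min(V, U) + 4 is discarded; Q is fixed at 8.
U = 6 if H >= 5 else 3  [with H=2]  = 3
T = 3 if U >= 0 else 2  [with U=3]  = 3
W = Q^2 + T  [with Q=8, T=3]  = 67
Without intervention: U = 6 if H >= 5 else 3  [with H=2]  = 3; V = H^2 + U  [with H=2, U=3]  = 7; Q = min(V, U) + 4  [with V=7, U=3]  = 7; T = 3 if U >= 0 else 2  [with U=3]  = 3; W = Q^2 + T  [with Q=7, T=3]  = 52.
Change = 67 − 52 = 15.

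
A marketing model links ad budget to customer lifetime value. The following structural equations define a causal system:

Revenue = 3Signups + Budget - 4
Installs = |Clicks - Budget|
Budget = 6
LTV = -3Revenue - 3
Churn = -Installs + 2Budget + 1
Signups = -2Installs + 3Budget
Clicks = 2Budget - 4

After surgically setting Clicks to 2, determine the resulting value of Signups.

Under do(Clicks=2), the mechanism Clicks = 2Budget - 4 is discarded; Clicks is fixed at 2.
Installs = |Clicks - Budget|  [with Clicks=2, Budget=6]  = 4
Signups = -2Installs + 3Budget  [with Installs=4, Budget=6]  = 10

10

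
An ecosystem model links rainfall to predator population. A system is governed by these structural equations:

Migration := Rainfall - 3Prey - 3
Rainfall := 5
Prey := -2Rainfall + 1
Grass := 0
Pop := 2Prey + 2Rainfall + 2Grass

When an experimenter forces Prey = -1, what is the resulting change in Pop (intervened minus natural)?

do(Prey=-1) replaces the equation Prey := -2Rainfall + 1 with the constant Prey = -1.
Pop = 2Prey + 2Rainfall + 2Grass  [with Prey=-1, Rainfall=5, Grass=0]  = 8
Without intervention: Prey = -2Rainfall + 1  [with Rainfall=5]  = -9; Pop = 2Prey + 2Rainfall + 2Grass  [with Prey=-9, Rainfall=5, Grass=0]  = -8.
Change = 8 − (-8) = 16.

16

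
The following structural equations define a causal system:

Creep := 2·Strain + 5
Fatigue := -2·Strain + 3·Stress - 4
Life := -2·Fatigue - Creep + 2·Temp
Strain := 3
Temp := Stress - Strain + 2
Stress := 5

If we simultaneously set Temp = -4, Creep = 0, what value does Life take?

-18

Setting Temp = -4, Creep = 0 by intervention discards those variables' equations.
Fatigue = -2·Strain + 3·Stress - 4  [with Strain=3, Stress=5]  = 5
Life = -2·Fatigue - Creep + 2·Temp  [with Fatigue=5, Creep=0, Temp=-4]  = -18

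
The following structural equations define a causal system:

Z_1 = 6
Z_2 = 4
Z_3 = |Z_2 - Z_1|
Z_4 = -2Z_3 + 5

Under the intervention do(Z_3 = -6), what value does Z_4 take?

17

The intervention breaks the incoming arrows to Z_3: Z_3 = |Z_2 - Z_1| no longer applies, and Z_3 = -6.
Z_4 = -2Z_3 + 5  [with Z_3=-6]  = 17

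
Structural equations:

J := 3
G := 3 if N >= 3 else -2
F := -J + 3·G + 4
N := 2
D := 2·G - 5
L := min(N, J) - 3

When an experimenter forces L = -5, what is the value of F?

do(L=-5) replaces the equation L := min(N, J) - 3 with the constant L = -5.
F is not downstream of the intervention, so its value is determined by the original equations.
G = 3 if N >= 3 else -2  [with N=2]  = -2
F = -J + 3·G + 4  [with J=3, G=-2]  = -5

-5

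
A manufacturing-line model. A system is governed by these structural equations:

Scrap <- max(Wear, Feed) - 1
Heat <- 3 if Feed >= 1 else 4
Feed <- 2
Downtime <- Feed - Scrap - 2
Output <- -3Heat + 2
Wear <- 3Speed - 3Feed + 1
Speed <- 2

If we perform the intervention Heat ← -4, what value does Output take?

14

The intervention breaks the incoming arrows to Heat: Heat <- 3 if Feed >= 1 else 4 no longer applies, and Heat = -4.
Output = -3Heat + 2  [with Heat=-4]  = 14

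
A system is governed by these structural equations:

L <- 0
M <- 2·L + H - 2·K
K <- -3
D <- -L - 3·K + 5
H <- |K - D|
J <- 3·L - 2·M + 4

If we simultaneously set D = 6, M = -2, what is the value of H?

9

The joint intervention fixes D = 6, M = -2, removing each variable's own equation.
H = |K - D|  [with K=-3, D=6]  = 9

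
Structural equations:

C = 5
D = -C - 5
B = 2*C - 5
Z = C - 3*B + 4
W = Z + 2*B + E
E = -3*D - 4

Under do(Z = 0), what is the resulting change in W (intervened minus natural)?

6

The intervention breaks the incoming arrows to Z: Z = C - 3*B + 4 no longer applies, and Z = 0.
D = -C - 5  [with C=5]  = -10
E = -3*D - 4  [with D=-10]  = 26
B = 2*C - 5  [with C=5]  = 5
W = Z + 2*B + E  [with Z=0, B=5, E=26]  = 36
Without intervention: D = -C - 5  [with C=5]  = -10; E = -3*D - 4  [with D=-10]  = 26; B = 2*C - 5  [with C=5]  = 5; Z = C - 3*B + 4  [with C=5, B=5]  = -6; W = Z + 2*B + E  [with Z=-6, B=5, E=26]  = 30.
Change = 36 − 30 = 6.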